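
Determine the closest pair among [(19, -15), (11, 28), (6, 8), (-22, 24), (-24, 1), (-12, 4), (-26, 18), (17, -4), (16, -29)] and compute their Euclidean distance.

Computing all pairwise distances among 9 points:

d((19, -15), (11, 28)) = 43.7379
d((19, -15), (6, 8)) = 26.4197
d((19, -15), (-22, 24)) = 56.5862
d((19, -15), (-24, 1)) = 45.8803
d((19, -15), (-12, 4)) = 36.3593
d((19, -15), (-26, 18)) = 55.8032
d((19, -15), (17, -4)) = 11.1803
d((19, -15), (16, -29)) = 14.3178
d((11, 28), (6, 8)) = 20.6155
d((11, 28), (-22, 24)) = 33.2415
d((11, 28), (-24, 1)) = 44.2041
d((11, 28), (-12, 4)) = 33.2415
d((11, 28), (-26, 18)) = 38.3275
d((11, 28), (17, -4)) = 32.5576
d((11, 28), (16, -29)) = 57.2189
d((6, 8), (-22, 24)) = 32.249
d((6, 8), (-24, 1)) = 30.8058
d((6, 8), (-12, 4)) = 18.4391
d((6, 8), (-26, 18)) = 33.5261
d((6, 8), (17, -4)) = 16.2788
d((6, 8), (16, -29)) = 38.3275
d((-22, 24), (-24, 1)) = 23.0868
d((-22, 24), (-12, 4)) = 22.3607
d((-22, 24), (-26, 18)) = 7.2111 <-- minimum
d((-22, 24), (17, -4)) = 48.0104
d((-22, 24), (16, -29)) = 65.215
d((-24, 1), (-12, 4)) = 12.3693
d((-24, 1), (-26, 18)) = 17.1172
d((-24, 1), (17, -4)) = 41.3038
d((-24, 1), (16, -29)) = 50.0
d((-12, 4), (-26, 18)) = 19.799
d((-12, 4), (17, -4)) = 30.0832
d((-12, 4), (16, -29)) = 43.2782
d((-26, 18), (17, -4)) = 48.3011
d((-26, 18), (16, -29)) = 63.0317
d((17, -4), (16, -29)) = 25.02

Closest pair: (-22, 24) and (-26, 18) with distance 7.2111

The closest pair is (-22, 24) and (-26, 18) with Euclidean distance 7.2111. For 9 points, brute-force pairwise comparison is shown above. For large n, the divide-and-conquer algorithm (sort by x, recurse on halves, check the dividing strip) achieves O(n log n).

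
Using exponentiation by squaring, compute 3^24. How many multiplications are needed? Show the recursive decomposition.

Computing 3^24 by squaring (build up from 3^1; each line after the first costs one multiplication):

3^1 = 3
3^2 = (3^1)^2 = 3^2 = 9
3^3 = 3 * 3^2 = 3 * 9 = 27
3^6 = (3^3)^2 = 27^2 = 729
3^12 = (3^6)^2 = 729^2 = 531441
3^24 = (3^12)^2 = 531441^2 = 282429536481

Result: 282429536481
Multiplications needed: 5 (5 lines after 3^1)

3^24 = 282429536481. Using exponentiation by squaring, this requires 5 multiplications. The key idea: if the exponent is even, square the half-power; if odd, multiply by the base once.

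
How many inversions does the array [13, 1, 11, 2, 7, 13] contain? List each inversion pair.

Finding inversions in [13, 1, 11, 2, 7, 13]:

(0, 1): arr[0]=13 > arr[1]=1
(0, 2): arr[0]=13 > arr[2]=11
(0, 3): arr[0]=13 > arr[3]=2
(0, 4): arr[0]=13 > arr[4]=7
(2, 3): arr[2]=11 > arr[3]=2
(2, 4): arr[2]=11 > arr[4]=7

Total inversions: 6

The array has 6 inversion(s): (0,1), (0,2), (0,3), (0,4), (2,3), (2,4). Each pair (i,j) satisfies i < j and arr[i] > arr[j].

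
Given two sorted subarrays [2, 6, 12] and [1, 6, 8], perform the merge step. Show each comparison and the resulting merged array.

Merging process:

Compare 2 vs 1: take 1 from right. Merged: [1]
Compare 2 vs 6: take 2 from left. Merged: [1, 2]
Compare 6 vs 6: take 6 from left. Merged: [1, 2, 6]
Compare 12 vs 6: take 6 from right. Merged: [1, 2, 6, 6]
Compare 12 vs 8: take 8 from right. Merged: [1, 2, 6, 6, 8]
Append remaining from left: [12]. Merged: [1, 2, 6, 6, 8, 12]

Final merged array: [1, 2, 6, 6, 8, 12]
Total comparisons: 5

The merged array is [1, 2, 6, 6, 8, 12], requiring 5 comparisons. The merge step runs in O(n) time where n is the total number of elements.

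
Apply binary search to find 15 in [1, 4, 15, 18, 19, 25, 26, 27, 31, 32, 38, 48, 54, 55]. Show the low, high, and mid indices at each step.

Binary search for 15 in [1, 4, 15, 18, 19, 25, 26, 27, 31, 32, 38, 48, 54, 55]:

lo=0, hi=13, mid=6, arr[mid]=26 -> 26 > 15, search left half
lo=0, hi=5, mid=2, arr[mid]=15 -> Found target at index 2!

Binary search finds 15 at index 2 after 2 comparisons. The search repeatedly halves the search space by comparing with the middle element.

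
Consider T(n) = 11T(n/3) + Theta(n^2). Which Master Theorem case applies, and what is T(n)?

Master Theorem for T(n) = 11T(n/3) + O(n^2):

a = 11, b = 3, c = 2
log_b(a) = log_3(11) = 2.1827

Case 1: c = 2 < log_3(11) = 2.1827
T(n) = O(n^(log_3 11))

For T(n) = 11T(n/3) + O(n^2): log_3(11) = 2.1827. This is Case 1 of the Master Theorem (c < log_b(a), work dominated by leaves), giving O(n^(log_3 11)).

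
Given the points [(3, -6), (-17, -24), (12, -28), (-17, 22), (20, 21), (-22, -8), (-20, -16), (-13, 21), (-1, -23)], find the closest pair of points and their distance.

Computing all pairwise distances among 9 points:

d((3, -6), (-17, -24)) = 26.9072
d((3, -6), (12, -28)) = 23.7697
d((3, -6), (-17, 22)) = 34.4093
d((3, -6), (20, 21)) = 31.9061
d((3, -6), (-22, -8)) = 25.0799
d((3, -6), (-20, -16)) = 25.0799
d((3, -6), (-13, 21)) = 31.3847
d((3, -6), (-1, -23)) = 17.4642
d((-17, -24), (12, -28)) = 29.2746
d((-17, -24), (-17, 22)) = 46.0
d((-17, -24), (20, 21)) = 58.258
d((-17, -24), (-22, -8)) = 16.7631
d((-17, -24), (-20, -16)) = 8.544
d((-17, -24), (-13, 21)) = 45.1774
d((-17, -24), (-1, -23)) = 16.0312
d((12, -28), (-17, 22)) = 57.8014
d((12, -28), (20, 21)) = 49.6488
d((12, -28), (-22, -8)) = 39.4462
d((12, -28), (-20, -16)) = 34.176
d((12, -28), (-13, 21)) = 55.0091
d((12, -28), (-1, -23)) = 13.9284
d((-17, 22), (20, 21)) = 37.0135
d((-17, 22), (-22, -8)) = 30.4138
d((-17, 22), (-20, -16)) = 38.1182
d((-17, 22), (-13, 21)) = 4.1231 <-- minimum
d((-17, 22), (-1, -23)) = 47.7598
d((20, 21), (-22, -8)) = 51.0392
d((20, 21), (-20, -16)) = 54.4885
d((20, 21), (-13, 21)) = 33.0
d((20, 21), (-1, -23)) = 48.7545
d((-22, -8), (-20, -16)) = 8.2462
d((-22, -8), (-13, 21)) = 30.3645
d((-22, -8), (-1, -23)) = 25.807
d((-20, -16), (-13, 21)) = 37.6563
d((-20, -16), (-1, -23)) = 20.2485
d((-13, 21), (-1, -23)) = 45.607

Closest pair: (-17, 22) and (-13, 21) with distance 4.1231

The closest pair is (-17, 22) and (-13, 21) with Euclidean distance 4.1231. For 9 points, brute-force pairwise comparison is shown above. For large n, the divide-and-conquer algorithm (sort by x, recurse on halves, check the dividing strip) achieves O(n log n).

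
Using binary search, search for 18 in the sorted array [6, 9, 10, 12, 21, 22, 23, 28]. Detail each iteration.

Binary search for 18 in [6, 9, 10, 12, 21, 22, 23, 28]:

lo=0, hi=7, mid=3, arr[mid]=12 -> 12 < 18, search right half
lo=4, hi=7, mid=5, arr[mid]=22 -> 22 > 18, search left half
lo=4, hi=4, mid=4, arr[mid]=21 -> 21 > 18, search left half
lo=4 > hi=3, target 18 not found

Binary search determines that 18 is not in the array after 3 comparisons. The search space was exhausted without finding the target.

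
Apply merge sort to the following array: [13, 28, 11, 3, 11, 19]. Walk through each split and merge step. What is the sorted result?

Merge sort trace:

Split: [13, 28, 11, 3, 11, 19] -> [13, 28, 11] and [3, 11, 19]
  Split: [13, 28, 11] -> [13] and [28, 11]
    Split: [28, 11] -> [28] and [11]
    Merge: [28] + [11] -> [11, 28]
  Merge: [13] + [11, 28] -> [11, 13, 28]
  Split: [3, 11, 19] -> [3] and [11, 19]
    Split: [11, 19] -> [11] and [19]
    Merge: [11] + [19] -> [11, 19]
  Merge: [3] + [11, 19] -> [3, 11, 19]
Merge: [11, 13, 28] + [3, 11, 19] -> [3, 11, 11, 13, 19, 28]

Final sorted array: [3, 11, 11, 13, 19, 28]

The merge sort proceeds by recursively splitting the array and merging sorted halves.
After all merges, the sorted array is [3, 11, 11, 13, 19, 28].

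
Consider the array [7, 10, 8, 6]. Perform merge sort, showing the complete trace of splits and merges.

Merge sort trace:

Split: [7, 10, 8, 6] -> [7, 10] and [8, 6]
  Split: [7, 10] -> [7] and [10]
  Merge: [7] + [10] -> [7, 10]
  Split: [8, 6] -> [8] and [6]
  Merge: [8] + [6] -> [6, 8]
Merge: [7, 10] + [6, 8] -> [6, 7, 8, 10]

Final sorted array: [6, 7, 8, 10]

The merge sort proceeds by recursively splitting the array and merging sorted halves.
After all merges, the sorted array is [6, 7, 8, 10].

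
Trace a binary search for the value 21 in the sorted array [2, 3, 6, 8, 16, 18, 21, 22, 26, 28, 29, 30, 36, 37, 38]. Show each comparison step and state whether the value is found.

Binary search for 21 in [2, 3, 6, 8, 16, 18, 21, 22, 26, 28, 29, 30, 36, 37, 38]:

lo=0, hi=14, mid=7, arr[mid]=22 -> 22 > 21, search left half
lo=0, hi=6, mid=3, arr[mid]=8 -> 8 < 21, search right half
lo=4, hi=6, mid=5, arr[mid]=18 -> 18 < 21, search right half
lo=6, hi=6, mid=6, arr[mid]=21 -> Found target at index 6!

Binary search finds 21 at index 6 after 4 comparisons. The search repeatedly halves the search space by comparing with the middle element.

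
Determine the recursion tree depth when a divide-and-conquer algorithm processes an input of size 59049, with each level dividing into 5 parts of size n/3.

For divide and conquer with division factor 3:

Problem sizes at each level:
Level 0: 59049
Level 1: 19683
Level 2: 6561
Level 3: 2187
Level 4: 729
Level 5: 243
Level 6: 81
Level 7: 27
Level 8: 9
Level 9: 3
Level 10: 1

The root is level 0 and the size-1 base case is level 10 (the tree spans levels 0 through 10, i.e. 11 levels counting the root), so the depth is the number of divisions: log_3(59049) = 10

The recursion tree depth is log_3(59049) = 10. At each level, the problem size is divided by 3, so it takes 10 divisions to reduce to a base case of size 1. The algorithm makes 5 recursive calls at each level.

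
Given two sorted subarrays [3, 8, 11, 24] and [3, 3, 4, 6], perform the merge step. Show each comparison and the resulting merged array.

Merging process:

Compare 3 vs 3: take 3 from left. Merged: [3]
Compare 8 vs 3: take 3 from right. Merged: [3, 3]
Compare 8 vs 3: take 3 from right. Merged: [3, 3, 3]
Compare 8 vs 4: take 4 from right. Merged: [3, 3, 3, 4]
Compare 8 vs 6: take 6 from right. Merged: [3, 3, 3, 4, 6]
Append remaining from left: [8, 11, 24]. Merged: [3, 3, 3, 4, 6, 8, 11, 24]

Final merged array: [3, 3, 3, 4, 6, 8, 11, 24]
Total comparisons: 5

The merged array is [3, 3, 3, 4, 6, 8, 11, 24], requiring 5 comparisons. The merge step runs in O(n) time where n is the total number of elements.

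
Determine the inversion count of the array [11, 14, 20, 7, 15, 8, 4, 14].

Finding inversions in [11, 14, 20, 7, 15, 8, 4, 14]:

(0, 3): arr[0]=11 > arr[3]=7
(0, 5): arr[0]=11 > arr[5]=8
(0, 6): arr[0]=11 > arr[6]=4
(1, 3): arr[1]=14 > arr[3]=7
(1, 5): arr[1]=14 > arr[5]=8
(1, 6): arr[1]=14 > arr[6]=4
(2, 3): arr[2]=20 > arr[3]=7
(2, 4): arr[2]=20 > arr[4]=15
(2, 5): arr[2]=20 > arr[5]=8
(2, 6): arr[2]=20 > arr[6]=4
(2, 7): arr[2]=20 > arr[7]=14
(3, 6): arr[3]=7 > arr[6]=4
(4, 5): arr[4]=15 > arr[5]=8
(4, 6): arr[4]=15 > arr[6]=4
(4, 7): arr[4]=15 > arr[7]=14
(5, 6): arr[5]=8 > arr[6]=4

Total inversions: 16

The array has 16 inversion(s): (0,3), (0,5), (0,6), (1,3), (1,5), (1,6), (2,3), (2,4), (2,5), (2,6), (2,7), (3,6), (4,5), (4,6), (4,7), (5,6). Each pair (i,j) satisfies i < j and arr[i] > arr[j].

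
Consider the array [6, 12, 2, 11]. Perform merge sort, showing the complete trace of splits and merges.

Merge sort trace:

Split: [6, 12, 2, 11] -> [6, 12] and [2, 11]
  Split: [6, 12] -> [6] and [12]
  Merge: [6] + [12] -> [6, 12]
  Split: [2, 11] -> [2] and [11]
  Merge: [2] + [11] -> [2, 11]
Merge: [6, 12] + [2, 11] -> [2, 6, 11, 12]

Final sorted array: [2, 6, 11, 12]

The merge sort proceeds by recursively splitting the array and merging sorted halves.
After all merges, the sorted array is [2, 6, 11, 12].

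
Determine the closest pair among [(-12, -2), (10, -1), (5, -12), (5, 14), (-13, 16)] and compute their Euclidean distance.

Computing all pairwise distances among 5 points:

d((-12, -2), (10, -1)) = 22.0227
d((-12, -2), (5, -12)) = 19.7231
d((-12, -2), (5, 14)) = 23.3452
d((-12, -2), (-13, 16)) = 18.0278
d((10, -1), (5, -12)) = 12.083 <-- minimum
d((10, -1), (5, 14)) = 15.8114
d((10, -1), (-13, 16)) = 28.6007
d((5, -12), (5, 14)) = 26.0
d((5, -12), (-13, 16)) = 33.2866
d((5, 14), (-13, 16)) = 18.1108

Closest pair: (10, -1) and (5, -12) with distance 12.083

The closest pair is (10, -1) and (5, -12) with Euclidean distance 12.083. For 5 points, brute-force pairwise comparison is shown above. For large n, the divide-and-conquer algorithm (sort by x, recurse on halves, check the dividing strip) achieves O(n log n).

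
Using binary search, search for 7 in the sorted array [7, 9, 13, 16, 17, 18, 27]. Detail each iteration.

Binary search for 7 in [7, 9, 13, 16, 17, 18, 27]:

lo=0, hi=6, mid=3, arr[mid]=16 -> 16 > 7, search left half
lo=0, hi=2, mid=1, arr[mid]=9 -> 9 > 7, search left half
lo=0, hi=0, mid=0, arr[mid]=7 -> Found target at index 0!

Binary search finds 7 at index 0 after 3 comparisons. The search repeatedly halves the search space by comparing with the middle element.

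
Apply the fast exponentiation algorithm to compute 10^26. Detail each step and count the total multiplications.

Computing 10^26 by squaring (build up from 10^1; each line after the first costs one multiplication):

10^1 = 10
10^2 = (10^1)^2 = 10^2 = 100
10^3 = 10 * 10^2 = 10 * 100 = 1000
10^6 = (10^3)^2 = 1000^2 = 1000000
10^12 = (10^6)^2 = 1000000^2 = 1000000000000
10^13 = 10 * 10^12 = 10 * 1000000000000 = 10000000000000
10^26 = (10^13)^2 = 10000000000000^2 = 100000000000000000000000000

Result: 100000000000000000000000000
Multiplications needed: 6 (6 lines after 10^1)

10^26 = 100000000000000000000000000. Using exponentiation by squaring, this requires 6 multiplications. The key idea: if the exponent is even, square the half-power; if odd, multiply by the base once.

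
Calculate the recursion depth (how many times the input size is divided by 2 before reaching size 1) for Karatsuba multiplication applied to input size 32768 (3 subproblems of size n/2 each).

For divide and conquer with division factor 2:

Problem sizes at each level:
Level 0: 32768
Level 1: 16384
Level 2: 8192
Level 3: 4096
Level 4: 2048
Level 5: 1024
Level 6: 512
Level 7: 256
Level 8: 128
Level 9: 64
Level 10: 32
Level 11: 16
Level 12: 8
Level 13: 4
Level 14: 2
Level 15: 1

The root is level 0 and the size-1 base case is level 15 (the tree spans levels 0 through 15, i.e. 16 levels counting the root), so the depth is the number of divisions: log_2(32768) = 15

The recursion tree depth is log_2(32768) = 15. At each level, the problem size is divided by 2, so it takes 15 divisions to reduce to a base case of size 1. The algorithm makes 3 recursive calls at each level.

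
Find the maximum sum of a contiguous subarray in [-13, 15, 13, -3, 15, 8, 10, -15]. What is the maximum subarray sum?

Using Kadane's algorithm on [-13, 15, 13, -3, 15, 8, 10, -15]:

Scanning through the array:
Position 1 (value 15): max_ending_here = 15, max_so_far = 15
Position 2 (value 13): max_ending_here = 28, max_so_far = 28
Position 3 (value -3): max_ending_here = 25, max_so_far = 28
Position 4 (value 15): max_ending_here = 40, max_so_far = 40
Position 5 (value 8): max_ending_here = 48, max_so_far = 48
Position 6 (value 10): max_ending_here = 58, max_so_far = 58
Position 7 (value -15): max_ending_here = 43, max_so_far = 58

Maximum subarray: [15, 13, -3, 15, 8, 10]
Maximum sum: 58

The maximum subarray is [15, 13, -3, 15, 8, 10] with sum 58. This subarray runs from index 1 to index 6.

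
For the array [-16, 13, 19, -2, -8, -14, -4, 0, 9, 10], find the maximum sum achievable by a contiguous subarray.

Using Kadane's algorithm on [-16, 13, 19, -2, -8, -14, -4, 0, 9, 10]:

Scanning through the array:
Position 1 (value 13): max_ending_here = 13, max_so_far = 13
Position 2 (value 19): max_ending_here = 32, max_so_far = 32
Position 3 (value -2): max_ending_here = 30, max_so_far = 32
Position 4 (value -8): max_ending_here = 22, max_so_far = 32
Position 5 (value -14): max_ending_here = 8, max_so_far = 32
Position 6 (value -4): max_ending_here = 4, max_so_far = 32
Position 7 (value 0): max_ending_here = 4, max_so_far = 32
Position 8 (value 9): max_ending_here = 13, max_so_far = 32
Position 9 (value 10): max_ending_here = 23, max_so_far = 32

Maximum subarray: [13, 19]
Maximum sum: 32

The maximum subarray is [13, 19] with sum 32. This subarray runs from index 1 to index 2.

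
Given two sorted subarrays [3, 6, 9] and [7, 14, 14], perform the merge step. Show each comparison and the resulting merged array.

Merging process:

Compare 3 vs 7: take 3 from left. Merged: [3]
Compare 6 vs 7: take 6 from left. Merged: [3, 6]
Compare 9 vs 7: take 7 from right. Merged: [3, 6, 7]
Compare 9 vs 14: take 9 from left. Merged: [3, 6, 7, 9]
Append remaining from right: [14, 14]. Merged: [3, 6, 7, 9, 14, 14]

Final merged array: [3, 6, 7, 9, 14, 14]
Total comparisons: 4

The merged array is [3, 6, 7, 9, 14, 14], requiring 4 comparisons. The merge step runs in O(n) time where n is the total number of elements.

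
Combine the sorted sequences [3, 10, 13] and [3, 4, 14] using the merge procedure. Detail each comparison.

Merging process:

Compare 3 vs 3: take 3 from left. Merged: [3]
Compare 10 vs 3: take 3 from right. Merged: [3, 3]
Compare 10 vs 4: take 4 from right. Merged: [3, 3, 4]
Compare 10 vs 14: take 10 from left. Merged: [3, 3, 4, 10]
Compare 13 vs 14: take 13 from left. Merged: [3, 3, 4, 10, 13]
Append remaining from right: [14]. Merged: [3, 3, 4, 10, 13, 14]

Final merged array: [3, 3, 4, 10, 13, 14]
Total comparisons: 5

The merged array is [3, 3, 4, 10, 13, 14], requiring 5 comparisons. The merge step runs in O(n) time where n is the total number of elements.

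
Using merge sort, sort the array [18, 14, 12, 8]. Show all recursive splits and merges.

Merge sort trace:

Split: [18, 14, 12, 8] -> [18, 14] and [12, 8]
  Split: [18, 14] -> [18] and [14]
  Merge: [18] + [14] -> [14, 18]
  Split: [12, 8] -> [12] and [8]
  Merge: [12] + [8] -> [8, 12]
Merge: [14, 18] + [8, 12] -> [8, 12, 14, 18]

Final sorted array: [8, 12, 14, 18]

The merge sort proceeds by recursively splitting the array and merging sorted halves.
After all merges, the sorted array is [8, 12, 14, 18].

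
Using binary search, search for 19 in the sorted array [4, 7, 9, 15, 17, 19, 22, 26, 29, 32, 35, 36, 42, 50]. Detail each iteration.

Binary search for 19 in [4, 7, 9, 15, 17, 19, 22, 26, 29, 32, 35, 36, 42, 50]:

lo=0, hi=13, mid=6, arr[mid]=22 -> 22 > 19, search left half
lo=0, hi=5, mid=2, arr[mid]=9 -> 9 < 19, search right half
lo=3, hi=5, mid=4, arr[mid]=17 -> 17 < 19, search right half
lo=5, hi=5, mid=5, arr[mid]=19 -> Found target at index 5!

Binary search finds 19 at index 5 after 4 comparisons. The search repeatedly halves the search space by comparing with the middle element.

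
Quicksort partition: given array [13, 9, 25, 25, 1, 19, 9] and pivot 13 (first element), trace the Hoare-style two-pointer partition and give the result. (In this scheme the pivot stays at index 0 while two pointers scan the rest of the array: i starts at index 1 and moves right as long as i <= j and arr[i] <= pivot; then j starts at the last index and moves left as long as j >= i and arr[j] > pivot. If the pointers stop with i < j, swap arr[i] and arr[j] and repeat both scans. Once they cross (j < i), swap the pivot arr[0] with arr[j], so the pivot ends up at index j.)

Hoare-style two-pointer partition with pivot = 13:

Initial array: [13, 9, 25, 25, 1, 19, 9]

Pointers start at i = 1, j = 6.
i stops at index 2 (arr[2]=25 > 13), j stops at index 6 (arr[6]=9 <= 13): swap arr[2] and arr[6], array becomes [13, 9, 9, 25, 1, 19, 25]
i stops at index 3 (arr[3]=25 > 13), j stops at index 4 (arr[4]=1 <= 13): swap arr[3] and arr[4], array becomes [13, 9, 9, 1, 25, 19, 25]
i ends at 4, j ends at 3: the pointers have crossed (j < i), so scanning stops.

Swap pivot arr[0] with arr[3] to place pivot at position 3: [1, 9, 9, 13, 25, 19, 25]
Pivot position: 3

After partitioning with pivot 13, the array becomes [1, 9, 9, 13, 25, 19, 25]. The pivot is placed at index 3. All elements to the left of the pivot are <= 13, and all elements to the right are > 13.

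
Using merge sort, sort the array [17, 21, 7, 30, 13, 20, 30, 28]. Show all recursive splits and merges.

Merge sort trace:

Split: [17, 21, 7, 30, 13, 20, 30, 28] -> [17, 21, 7, 30] and [13, 20, 30, 28]
  Split: [17, 21, 7, 30] -> [17, 21] and [7, 30]
    Split: [17, 21] -> [17] and [21]
    Merge: [17] + [21] -> [17, 21]
    Split: [7, 30] -> [7] and [30]
    Merge: [7] + [30] -> [7, 30]
  Merge: [17, 21] + [7, 30] -> [7, 17, 21, 30]
  Split: [13, 20, 30, 28] -> [13, 20] and [30, 28]
    Split: [13, 20] -> [13] and [20]
    Merge: [13] + [20] -> [13, 20]
    Split: [30, 28] -> [30] and [28]
    Merge: [30] + [28] -> [28, 30]
  Merge: [13, 20] + [28, 30] -> [13, 20, 28, 30]
Merge: [7, 17, 21, 30] + [13, 20, 28, 30] -> [7, 13, 17, 20, 21, 28, 30, 30]

Final sorted array: [7, 13, 17, 20, 21, 28, 30, 30]

The merge sort proceeds by recursively splitting the array and merging sorted halves.
After all merges, the sorted array is [7, 13, 17, 20, 21, 28, 30, 30].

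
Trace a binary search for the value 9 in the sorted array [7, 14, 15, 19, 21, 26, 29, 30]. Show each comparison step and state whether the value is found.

Binary search for 9 in [7, 14, 15, 19, 21, 26, 29, 30]:

lo=0, hi=7, mid=3, arr[mid]=19 -> 19 > 9, search left half
lo=0, hi=2, mid=1, arr[mid]=14 -> 14 > 9, search left half
lo=0, hi=0, mid=0, arr[mid]=7 -> 7 < 9, search right half
lo=1 > hi=0, target 9 not found

Binary search determines that 9 is not in the array after 3 comparisons. The search space was exhausted without finding the target.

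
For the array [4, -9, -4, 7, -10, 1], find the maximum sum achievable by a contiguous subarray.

Using Kadane's algorithm on [4, -9, -4, 7, -10, 1]:

Scanning through the array:
Position 1 (value -9): max_ending_here = -5, max_so_far = 4
Position 2 (value -4): max_ending_here = -4, max_so_far = 4
Position 3 (value 7): max_ending_here = 7, max_so_far = 7
Position 4 (value -10): max_ending_here = -3, max_so_far = 7
Position 5 (value 1): max_ending_here = 1, max_so_far = 7

Maximum subarray: [7]
Maximum sum: 7

The maximum subarray is [7] with sum 7. This subarray runs from index 3 to index 3.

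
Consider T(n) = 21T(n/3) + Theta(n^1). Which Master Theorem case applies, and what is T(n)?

Master Theorem for T(n) = 21T(n/3) + O(n^1):

a = 21, b = 3, c = 1
log_b(a) = log_3(21) = 2.7712

Case 1: c = 1 < log_3(21) = 2.7712
T(n) = O(n^(log_3 21))

For T(n) = 21T(n/3) + O(n^1): log_3(21) = 2.7712. This is Case 1 of the Master Theorem (c < log_b(a), work dominated by leaves), giving O(n^(log_3 21)).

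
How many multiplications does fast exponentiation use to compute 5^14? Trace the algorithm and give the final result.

Computing 5^14 by squaring (build up from 5^1; each line after the first costs one multiplication):

5^1 = 5
5^2 = (5^1)^2 = 5^2 = 25
5^3 = 5 * 5^2 = 5 * 25 = 125
5^6 = (5^3)^2 = 125^2 = 15625
5^7 = 5 * 5^6 = 5 * 15625 = 78125
5^14 = (5^7)^2 = 78125^2 = 6103515625

Result: 6103515625
Multiplications needed: 5 (5 lines after 5^1)

5^14 = 6103515625. Using exponentiation by squaring, this requires 5 multiplications. The key idea: if the exponent is even, square the half-power; if odd, multiply by the base once.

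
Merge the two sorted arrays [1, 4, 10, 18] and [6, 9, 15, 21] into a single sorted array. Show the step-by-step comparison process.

Merging process:

Compare 1 vs 6: take 1 from left. Merged: [1]
Compare 4 vs 6: take 4 from left. Merged: [1, 4]
Compare 10 vs 6: take 6 from right. Merged: [1, 4, 6]
Compare 10 vs 9: take 9 from right. Merged: [1, 4, 6, 9]
Compare 10 vs 15: take 10 from left. Merged: [1, 4, 6, 9, 10]
Compare 18 vs 15: take 15 from right. Merged: [1, 4, 6, 9, 10, 15]
Compare 18 vs 21: take 18 from left. Merged: [1, 4, 6, 9, 10, 15, 18]
Append remaining from right: [21]. Merged: [1, 4, 6, 9, 10, 15, 18, 21]

Final merged array: [1, 4, 6, 9, 10, 15, 18, 21]
Total comparisons: 7

The merged array is [1, 4, 6, 9, 10, 15, 18, 21], requiring 7 comparisons. The merge step runs in O(n) time where n is the total number of elements.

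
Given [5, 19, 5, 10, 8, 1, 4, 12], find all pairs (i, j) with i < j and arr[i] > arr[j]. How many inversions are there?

Finding inversions in [5, 19, 5, 10, 8, 1, 4, 12]:

(0, 5): arr[0]=5 > arr[5]=1
(0, 6): arr[0]=5 > arr[6]=4
(1, 2): arr[1]=19 > arr[2]=5
(1, 3): arr[1]=19 > arr[3]=10
(1, 4): arr[1]=19 > arr[4]=8
(1, 5): arr[1]=19 > arr[5]=1
(1, 6): arr[1]=19 > arr[6]=4
(1, 7): arr[1]=19 > arr[7]=12
(2, 5): arr[2]=5 > arr[5]=1
(2, 6): arr[2]=5 > arr[6]=4
(3, 4): arr[3]=10 > arr[4]=8
(3, 5): arr[3]=10 > arr[5]=1
(3, 6): arr[3]=10 > arr[6]=4
(4, 5): arr[4]=8 > arr[5]=1
(4, 6): arr[4]=8 > arr[6]=4

Total inversions: 15

The array has 15 inversion(s): (0,5), (0,6), (1,2), (1,3), (1,4), (1,5), (1,6), (1,7), (2,5), (2,6), (3,4), (3,5), (3,6), (4,5), (4,6). Each pair (i,j) satisfies i < j and arr[i] > arr[j].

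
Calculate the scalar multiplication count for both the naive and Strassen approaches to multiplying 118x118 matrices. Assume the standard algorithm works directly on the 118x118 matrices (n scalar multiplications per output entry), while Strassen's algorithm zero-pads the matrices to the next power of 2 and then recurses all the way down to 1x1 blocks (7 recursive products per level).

Matrix multiplication for 118x118 matrices:

Strassen's algorithm requires power-of-2 dimensions. Pad 118x118 to 128x128 (next power of 2).

Standard algorithm: 118^3 = 1643032 multiplications
Strassen's algorithm: 7^(log2(128)) = 7^7 = 823543 multiplications
Savings: 1643032 - 823543 = 819489 multiplications

Standard: 1643032 multiplications (118^3). Strassen: 823543 multiplications (7^7, after padding to 128x128). Strassen reduces 8 recursive multiplications to 7 at each level.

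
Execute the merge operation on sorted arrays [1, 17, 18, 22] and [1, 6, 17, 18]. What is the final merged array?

Merging process:

Compare 1 vs 1: take 1 from left. Merged: [1]
Compare 17 vs 1: take 1 from right. Merged: [1, 1]
Compare 17 vs 6: take 6 from right. Merged: [1, 1, 6]
Compare 17 vs 17: take 17 from left. Merged: [1, 1, 6, 17]
Compare 18 vs 17: take 17 from right. Merged: [1, 1, 6, 17, 17]
Compare 18 vs 18: take 18 from left. Merged: [1, 1, 6, 17, 17, 18]
Compare 22 vs 18: take 18 from right. Merged: [1, 1, 6, 17, 17, 18, 18]
Append remaining from left: [22]. Merged: [1, 1, 6, 17, 17, 18, 18, 22]

Final merged array: [1, 1, 6, 17, 17, 18, 18, 22]
Total comparisons: 7

The merged array is [1, 1, 6, 17, 17, 18, 18, 22], requiring 7 comparisons. The merge step runs in O(n) time where n is the total number of elements.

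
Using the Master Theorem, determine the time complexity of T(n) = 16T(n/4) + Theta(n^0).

Master Theorem for T(n) = 16T(n/4) + O(n^0):

a = 16, b = 4, c = 0
log_b(a) = log_4(16) = 2.0000

Case 1: c = 0 < log_4(16) = 2.0000
T(n) = O(n^(log_4 16)) = O(n^2)

For T(n) = 16T(n/4) + O(n^0): log_4(16) = 2.0000. This is Case 1 of the Master Theorem (c < log_b(a), work dominated by leaves), giving O(n^2).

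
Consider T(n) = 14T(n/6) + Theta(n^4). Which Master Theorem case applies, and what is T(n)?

Master Theorem for T(n) = 14T(n/6) + O(n^4):

a = 14, b = 6, c = 4
log_b(a) = log_6(14) = 1.4729

Case 3: c = 4 > log_6(14) = 1.4729
T(n) = O(n^4) = O(n^4)

For T(n) = 14T(n/6) + O(n^4): log_6(14) = 1.4729. This is Case 3 of the Master Theorem (c > log_b(a), work dominated by root), giving O(n^4).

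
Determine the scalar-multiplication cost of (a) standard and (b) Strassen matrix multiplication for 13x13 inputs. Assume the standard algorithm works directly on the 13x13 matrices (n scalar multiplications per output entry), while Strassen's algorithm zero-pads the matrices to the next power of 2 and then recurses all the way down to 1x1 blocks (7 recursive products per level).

Matrix multiplication for 13x13 matrices:

Strassen's algorithm requires power-of-2 dimensions. Pad 13x13 to 16x16 (next power of 2).

Standard algorithm: 13^3 = 2197 multiplications
Strassen's algorithm: 7^(log2(16)) = 7^4 = 2401 multiplications
Difference: 2197 - 2401 = -204 (Strassen uses MORE here due to padding overhead — for small or just-over-power-of-2 n, padding can outweigh the per-level savings)

Standard: 2197 multiplications (13^3). Strassen: 2401 multiplications (7^4, after padding to 16x16). Strassen reduces 8 recursive multiplications to 7 at each level.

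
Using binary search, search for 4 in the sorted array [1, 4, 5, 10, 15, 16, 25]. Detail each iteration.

Binary search for 4 in [1, 4, 5, 10, 15, 16, 25]:

lo=0, hi=6, mid=3, arr[mid]=10 -> 10 > 4, search left half
lo=0, hi=2, mid=1, arr[mid]=4 -> Found target at index 1!

Binary search finds 4 at index 1 after 2 comparisons. The search repeatedly halves the search space by comparing with the middle element.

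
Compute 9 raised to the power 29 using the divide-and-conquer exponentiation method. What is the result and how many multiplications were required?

Computing 9^29 by squaring (build up from 9^1; each line after the first costs one multiplication):

9^1 = 9
9^2 = (9^1)^2 = 9^2 = 81
9^3 = 9 * 9^2 = 9 * 81 = 729
9^6 = (9^3)^2 = 729^2 = 531441
9^7 = 9 * 9^6 = 9 * 531441 = 4782969
9^14 = (9^7)^2 = 4782969^2 = 22876792454961
9^28 = (9^14)^2 = 22876792454961^2 = 523347633027360537213511521
9^29 = 9 * 9^28 = 9 * 523347633027360537213511521 = 4710128697246244834921603689

Result: 4710128697246244834921603689
Multiplications needed: 7 (7 lines after 9^1)

9^29 = 4710128697246244834921603689. Using exponentiation by squaring, this requires 7 multiplications. The key idea: if the exponent is even, square the half-power; if odd, multiply by the base once.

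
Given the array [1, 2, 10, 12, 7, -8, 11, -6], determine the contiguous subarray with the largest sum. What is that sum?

Using Kadane's algorithm on [1, 2, 10, 12, 7, -8, 11, -6]:

Scanning through the array:
Position 1 (value 2): max_ending_here = 3, max_so_far = 3
Position 2 (value 10): max_ending_here = 13, max_so_far = 13
Position 3 (value 12): max_ending_here = 25, max_so_far = 25
Position 4 (value 7): max_ending_here = 32, max_so_far = 32
Position 5 (value -8): max_ending_here = 24, max_so_far = 32
Position 6 (value 11): max_ending_here = 35, max_so_far = 35
Position 7 (value -6): max_ending_here = 29, max_so_far = 35

Maximum subarray: [1, 2, 10, 12, 7, -8, 11]
Maximum sum: 35

The maximum subarray is [1, 2, 10, 12, 7, -8, 11] with sum 35. This subarray runs from index 0 to index 6.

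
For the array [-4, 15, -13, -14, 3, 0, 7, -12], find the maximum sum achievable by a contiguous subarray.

Using Kadane's algorithm on [-4, 15, -13, -14, 3, 0, 7, -12]:

Scanning through the array:
Position 1 (value 15): max_ending_here = 15, max_so_far = 15
Position 2 (value -13): max_ending_here = 2, max_so_far = 15
Position 3 (value -14): max_ending_here = -12, max_so_far = 15
Position 4 (value 3): max_ending_here = 3, max_so_far = 15
Position 5 (value 0): max_ending_here = 3, max_so_far = 15
Position 6 (value 7): max_ending_here = 10, max_so_far = 15
Position 7 (value -12): max_ending_here = -2, max_so_far = 15

Maximum subarray: [15]
Maximum sum: 15

The maximum subarray is [15] with sum 15. This subarray runs from index 1 to index 1.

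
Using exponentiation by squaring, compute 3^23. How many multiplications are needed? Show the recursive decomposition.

Computing 3^23 by squaring (build up from 3^1; each line after the first costs one multiplication):

3^1 = 3
3^2 = (3^1)^2 = 3^2 = 9
3^4 = (3^2)^2 = 9^2 = 81
3^5 = 3 * 3^4 = 3 * 81 = 243
3^10 = (3^5)^2 = 243^2 = 59049
3^11 = 3 * 3^10 = 3 * 59049 = 177147
3^22 = (3^11)^2 = 177147^2 = 31381059609
3^23 = 3 * 3^22 = 3 * 31381059609 = 94143178827

Result: 94143178827
Multiplications needed: 7 (7 lines after 3^1)

3^23 = 94143178827. Using exponentiation by squaring, this requires 7 multiplications. The key idea: if the exponent is even, square the half-power; if odd, multiply by the base once.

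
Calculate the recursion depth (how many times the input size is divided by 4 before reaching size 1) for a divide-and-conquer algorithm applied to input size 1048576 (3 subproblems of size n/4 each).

For divide and conquer with division factor 4:

Problem sizes at each level:
Level 0: 1048576
Level 1: 262144
Level 2: 65536
Level 3: 16384
Level 4: 4096
Level 5: 1024
Level 6: 256
Level 7: 64
Level 8: 16
Level 9: 4
Level 10: 1

The root is level 0 and the size-1 base case is level 10 (the tree spans levels 0 through 10, i.e. 11 levels counting the root), so the depth is the number of divisions: log_4(1048576) = 10

The recursion tree depth is log_4(1048576) = 10. At each level, the problem size is divided by 4, so it takes 10 divisions to reduce to a base case of size 1. The algorithm makes 3 recursive calls at each level.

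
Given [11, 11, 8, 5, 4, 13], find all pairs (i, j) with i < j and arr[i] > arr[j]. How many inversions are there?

Finding inversions in [11, 11, 8, 5, 4, 13]:

(0, 2): arr[0]=11 > arr[2]=8
(0, 3): arr[0]=11 > arr[3]=5
(0, 4): arr[0]=11 > arr[4]=4
(1, 2): arr[1]=11 > arr[2]=8
(1, 3): arr[1]=11 > arr[3]=5
(1, 4): arr[1]=11 > arr[4]=4
(2, 3): arr[2]=8 > arr[3]=5
(2, 4): arr[2]=8 > arr[4]=4
(3, 4): arr[3]=5 > arr[4]=4

Total inversions: 9

The array has 9 inversion(s): (0,2), (0,3), (0,4), (1,2), (1,3), (1,4), (2,3), (2,4), (3,4). Each pair (i,j) satisfies i < j and arr[i] > arr[j].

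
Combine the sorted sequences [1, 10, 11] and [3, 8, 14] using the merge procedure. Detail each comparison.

Merging process:

Compare 1 vs 3: take 1 from left. Merged: [1]
Compare 10 vs 3: take 3 from right. Merged: [1, 3]
Compare 10 vs 8: take 8 from right. Merged: [1, 3, 8]
Compare 10 vs 14: take 10 from left. Merged: [1, 3, 8, 10]
Compare 11 vs 14: take 11 from left. Merged: [1, 3, 8, 10, 11]
Append remaining from right: [14]. Merged: [1, 3, 8, 10, 11, 14]

Final merged array: [1, 3, 8, 10, 11, 14]
Total comparisons: 5

The merged array is [1, 3, 8, 10, 11, 14], requiring 5 comparisons. The merge step runs in O(n) time where n is the total number of elements.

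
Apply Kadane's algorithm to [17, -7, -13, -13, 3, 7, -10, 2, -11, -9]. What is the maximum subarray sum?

Using Kadane's algorithm on [17, -7, -13, -13, 3, 7, -10, 2, -11, -9]:

Scanning through the array:
Position 1 (value -7): max_ending_here = 10, max_so_far = 17
Position 2 (value -13): max_ending_here = -3, max_so_far = 17
Position 3 (value -13): max_ending_here = -13, max_so_far = 17
Position 4 (value 3): max_ending_here = 3, max_so_far = 17
Position 5 (value 7): max_ending_here = 10, max_so_far = 17
Position 6 (value -10): max_ending_here = 0, max_so_far = 17
Position 7 (value 2): max_ending_here = 2, max_so_far = 17
Position 8 (value -11): max_ending_here = -9, max_so_far = 17
Position 9 (value -9): max_ending_here = -9, max_so_far = 17

Maximum subarray: [17]
Maximum sum: 17

The maximum subarray is [17] with sum 17. This subarray runs from index 0 to index 0.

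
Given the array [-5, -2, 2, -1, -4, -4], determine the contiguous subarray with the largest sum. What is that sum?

Using Kadane's algorithm on [-5, -2, 2, -1, -4, -4]:

Scanning through the array:
Position 1 (value -2): max_ending_here = -2, max_so_far = -2
Position 2 (value 2): max_ending_here = 2, max_so_far = 2
Position 3 (value -1): max_ending_here = 1, max_so_far = 2
Position 4 (value -4): max_ending_here = -3, max_so_far = 2
Position 5 (value -4): max_ending_here = -4, max_so_far = 2

Maximum subarray: [2]
Maximum sum: 2

The maximum subarray is [2] with sum 2. This subarray runs from index 2 to index 2.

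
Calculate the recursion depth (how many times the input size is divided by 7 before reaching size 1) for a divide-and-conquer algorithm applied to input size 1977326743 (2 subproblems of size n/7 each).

For divide and conquer with division factor 7:

Problem sizes at each level:
Level 0: 1977326743
Level 1: 282475249
Level 2: 40353607
Level 3: 5764801
Level 4: 823543
Level 5: 117649
Level 6: 16807
Level 7: 2401
Level 8: 343
Level 9: 49
Level 10: 7
Level 11: 1

The root is level 0 and the size-1 base case is level 11 (the tree spans levels 0 through 11, i.e. 12 levels counting the root), so the depth is the number of divisions: log_7(1977326743) = 11

The recursion tree depth is log_7(1977326743) = 11. At each level, the problem size is divided by 7, so it takes 11 divisions to reduce to a base case of size 1. The algorithm makes 2 recursive calls at each level.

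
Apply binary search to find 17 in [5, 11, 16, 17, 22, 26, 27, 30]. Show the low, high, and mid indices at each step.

Binary search for 17 in [5, 11, 16, 17, 22, 26, 27, 30]:

lo=0, hi=7, mid=3, arr[mid]=17 -> Found target at index 3!

Binary search finds 17 at index 3 after 1 comparisons. The search repeatedly halves the search space by comparing with the middle element.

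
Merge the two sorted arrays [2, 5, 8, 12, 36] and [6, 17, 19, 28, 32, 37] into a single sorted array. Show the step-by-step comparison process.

Merging process:

Compare 2 vs 6: take 2 from left. Merged: [2]
Compare 5 vs 6: take 5 from left. Merged: [2, 5]
Compare 8 vs 6: take 6 from right. Merged: [2, 5, 6]
Compare 8 vs 17: take 8 from left. Merged: [2, 5, 6, 8]
Compare 12 vs 17: take 12 from left. Merged: [2, 5, 6, 8, 12]
Compare 36 vs 17: take 17 from right. Merged: [2, 5, 6, 8, 12, 17]
Compare 36 vs 19: take 19 from right. Merged: [2, 5, 6, 8, 12, 17, 19]
Compare 36 vs 28: take 28 from right. Merged: [2, 5, 6, 8, 12, 17, 19, 28]
Compare 36 vs 32: take 32 from right. Merged: [2, 5, 6, 8, 12, 17, 19, 28, 32]
Compare 36 vs 37: take 36 from left. Merged: [2, 5, 6, 8, 12, 17, 19, 28, 32, 36]
Append remaining from right: [37]. Merged: [2, 5, 6, 8, 12, 17, 19, 28, 32, 36, 37]

Final merged array: [2, 5, 6, 8, 12, 17, 19, 28, 32, 36, 37]
Total comparisons: 10

The merged array is [2, 5, 6, 8, 12, 17, 19, 28, 32, 36, 37], requiring 10 comparisons. The merge step runs in O(n) time where n is the total number of elements.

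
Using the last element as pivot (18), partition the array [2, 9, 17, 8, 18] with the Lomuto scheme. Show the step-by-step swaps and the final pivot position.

Lomuto partition with pivot = 18:

Initial array: [2, 9, 17, 8, 18]

arr[0]=2 <= 18: swap with position 0, array becomes [2, 9, 17, 8, 18]
arr[1]=9 <= 18: swap with position 1, array becomes [2, 9, 17, 8, 18]
arr[2]=17 <= 18: swap with position 2, array becomes [2, 9, 17, 8, 18]
arr[3]=8 <= 18: swap with position 3, array becomes [2, 9, 17, 8, 18]

Place pivot at position 4: [2, 9, 17, 8, 18]
Pivot position: 4

After partitioning with pivot 18, the array becomes [2, 9, 17, 8, 18]. The pivot is placed at index 4. All elements to the left of the pivot are <= 18, and all elements to the right are > 18.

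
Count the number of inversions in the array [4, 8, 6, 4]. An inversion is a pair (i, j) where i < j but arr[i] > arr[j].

Finding inversions in [4, 8, 6, 4]:

(1, 2): arr[1]=8 > arr[2]=6
(1, 3): arr[1]=8 > arr[3]=4
(2, 3): arr[2]=6 > arr[3]=4

Total inversions: 3

The array has 3 inversion(s): (1,2), (1,3), (2,3). Each pair (i,j) satisfies i < j and arr[i] > arr[j].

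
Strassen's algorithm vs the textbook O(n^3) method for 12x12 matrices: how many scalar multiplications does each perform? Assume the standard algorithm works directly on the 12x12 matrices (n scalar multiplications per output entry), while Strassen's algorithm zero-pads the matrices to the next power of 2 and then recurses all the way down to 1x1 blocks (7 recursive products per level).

Matrix multiplication for 12x12 matrices:

Strassen's algorithm requires power-of-2 dimensions. Pad 12x12 to 16x16 (next power of 2).

Standard algorithm: 12^3 = 1728 multiplications
Strassen's algorithm: 7^(log2(16)) = 7^4 = 2401 multiplications
Difference: 1728 - 2401 = -673 (Strassen uses MORE here due to padding overhead — for small or just-over-power-of-2 n, padding can outweigh the per-level savings)

Standard: 1728 multiplications (12^3). Strassen: 2401 multiplications (7^4, after padding to 16x16). Strassen reduces 8 recursive multiplications to 7 at each level.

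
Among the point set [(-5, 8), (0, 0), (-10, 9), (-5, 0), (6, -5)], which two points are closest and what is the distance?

Computing all pairwise distances among 5 points:

d((-5, 8), (0, 0)) = 9.434
d((-5, 8), (-10, 9)) = 5.099
d((-5, 8), (-5, 0)) = 8.0
d((-5, 8), (6, -5)) = 17.0294
d((0, 0), (-10, 9)) = 13.4536
d((0, 0), (-5, 0)) = 5.0 <-- minimum
d((0, 0), (6, -5)) = 7.8102
d((-10, 9), (-5, 0)) = 10.2956
d((-10, 9), (6, -5)) = 21.2603
d((-5, 0), (6, -5)) = 12.083

Closest pair: (0, 0) and (-5, 0) with distance 5.0

The closest pair is (0, 0) and (-5, 0) with Euclidean distance 5.0. For 5 points, brute-force pairwise comparison is shown above. For large n, the divide-and-conquer algorithm (sort by x, recurse on halves, check the dividing strip) achieves O(n log n).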